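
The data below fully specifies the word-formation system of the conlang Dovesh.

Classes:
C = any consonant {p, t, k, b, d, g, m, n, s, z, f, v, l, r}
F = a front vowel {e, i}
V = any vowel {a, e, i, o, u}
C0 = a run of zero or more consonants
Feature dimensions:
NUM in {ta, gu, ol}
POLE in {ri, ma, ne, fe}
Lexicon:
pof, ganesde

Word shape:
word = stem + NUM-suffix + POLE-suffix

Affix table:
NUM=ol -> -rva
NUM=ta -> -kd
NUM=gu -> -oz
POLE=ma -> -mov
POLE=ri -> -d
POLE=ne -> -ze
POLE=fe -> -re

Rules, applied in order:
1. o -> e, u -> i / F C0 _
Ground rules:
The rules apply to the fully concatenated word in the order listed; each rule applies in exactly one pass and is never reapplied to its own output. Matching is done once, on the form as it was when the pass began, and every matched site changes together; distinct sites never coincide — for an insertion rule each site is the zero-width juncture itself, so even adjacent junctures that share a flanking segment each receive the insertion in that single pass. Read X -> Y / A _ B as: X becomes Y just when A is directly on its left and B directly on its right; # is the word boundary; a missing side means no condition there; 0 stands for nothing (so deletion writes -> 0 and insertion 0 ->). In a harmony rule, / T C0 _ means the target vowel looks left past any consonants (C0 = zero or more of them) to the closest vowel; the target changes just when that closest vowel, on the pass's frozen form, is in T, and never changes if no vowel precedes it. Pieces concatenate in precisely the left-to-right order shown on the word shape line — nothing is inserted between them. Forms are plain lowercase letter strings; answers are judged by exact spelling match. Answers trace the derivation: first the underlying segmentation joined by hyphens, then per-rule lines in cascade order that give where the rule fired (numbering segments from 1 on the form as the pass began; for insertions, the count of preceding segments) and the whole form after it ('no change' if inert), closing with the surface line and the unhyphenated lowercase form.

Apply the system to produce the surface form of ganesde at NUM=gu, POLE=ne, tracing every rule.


underlying: ganesde-oz-ze
1. o -> e, u -> i / F C0 _: fires at position(s) 8: ganesdeezze
surface: ganesdeezze


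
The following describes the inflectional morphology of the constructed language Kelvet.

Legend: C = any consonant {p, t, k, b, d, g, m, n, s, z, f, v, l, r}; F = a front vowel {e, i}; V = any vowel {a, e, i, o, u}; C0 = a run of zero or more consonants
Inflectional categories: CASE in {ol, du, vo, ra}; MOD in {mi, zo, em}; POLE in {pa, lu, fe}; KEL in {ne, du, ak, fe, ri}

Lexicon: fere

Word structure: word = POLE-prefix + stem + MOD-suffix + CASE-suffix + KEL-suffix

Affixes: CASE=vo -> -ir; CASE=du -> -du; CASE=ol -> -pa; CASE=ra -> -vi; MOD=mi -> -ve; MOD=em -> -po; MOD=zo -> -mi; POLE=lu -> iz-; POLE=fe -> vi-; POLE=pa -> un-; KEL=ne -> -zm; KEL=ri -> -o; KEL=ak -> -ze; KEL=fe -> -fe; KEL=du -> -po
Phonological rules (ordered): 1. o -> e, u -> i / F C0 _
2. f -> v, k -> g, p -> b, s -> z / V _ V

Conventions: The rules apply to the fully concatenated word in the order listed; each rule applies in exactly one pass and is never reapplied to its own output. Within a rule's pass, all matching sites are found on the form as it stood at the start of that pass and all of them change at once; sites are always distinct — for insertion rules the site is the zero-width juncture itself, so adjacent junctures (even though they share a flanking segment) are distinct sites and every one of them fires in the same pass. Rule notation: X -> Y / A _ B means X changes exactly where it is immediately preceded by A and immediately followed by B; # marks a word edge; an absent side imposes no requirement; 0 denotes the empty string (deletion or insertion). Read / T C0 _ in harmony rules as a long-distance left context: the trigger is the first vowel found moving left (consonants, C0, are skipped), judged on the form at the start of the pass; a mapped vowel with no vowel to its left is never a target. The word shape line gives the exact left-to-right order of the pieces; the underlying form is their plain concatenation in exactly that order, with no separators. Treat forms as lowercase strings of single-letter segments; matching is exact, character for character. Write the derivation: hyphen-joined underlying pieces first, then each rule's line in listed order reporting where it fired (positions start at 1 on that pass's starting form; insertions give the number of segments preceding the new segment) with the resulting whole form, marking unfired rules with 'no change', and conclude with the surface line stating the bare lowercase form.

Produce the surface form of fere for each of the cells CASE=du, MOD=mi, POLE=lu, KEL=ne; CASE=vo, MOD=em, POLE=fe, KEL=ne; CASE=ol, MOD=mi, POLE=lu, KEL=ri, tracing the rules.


cell CASE=du, MOD=mi, POLE=lu, KEL=ne:
underlying: iz-fere-ve-du-zm
1. o -> e, u -> i / F C0 _: fires at position(s) 10: izferevedizm
2. f -> v, k -> g, p -> b, s -> z / V _ V: no change
surface: izferevedizm

cell CASE=vo, MOD=em, POLE=fe, KEL=ne:
underlying: vi-fere-po-ir-zm
1. o -> e, u -> i / F C0 _: fires at position(s) 8: viferepeirzm
2. f -> v, k -> g, p -> b, s -> z / V _ V: fires at position(s) 3, 7: viverebeirzm
surface: viverebeirzm

cell CASE=ol, MOD=mi, POLE=lu, KEL=ri:
underlying: iz-fere-ve-pa-o
1. o -> e, u -> i / F C0 _: no change
2. f -> v, k -> g, p -> b, s -> z / V _ V: fires at position(s) 9: izferevebao
surface: izferevebao


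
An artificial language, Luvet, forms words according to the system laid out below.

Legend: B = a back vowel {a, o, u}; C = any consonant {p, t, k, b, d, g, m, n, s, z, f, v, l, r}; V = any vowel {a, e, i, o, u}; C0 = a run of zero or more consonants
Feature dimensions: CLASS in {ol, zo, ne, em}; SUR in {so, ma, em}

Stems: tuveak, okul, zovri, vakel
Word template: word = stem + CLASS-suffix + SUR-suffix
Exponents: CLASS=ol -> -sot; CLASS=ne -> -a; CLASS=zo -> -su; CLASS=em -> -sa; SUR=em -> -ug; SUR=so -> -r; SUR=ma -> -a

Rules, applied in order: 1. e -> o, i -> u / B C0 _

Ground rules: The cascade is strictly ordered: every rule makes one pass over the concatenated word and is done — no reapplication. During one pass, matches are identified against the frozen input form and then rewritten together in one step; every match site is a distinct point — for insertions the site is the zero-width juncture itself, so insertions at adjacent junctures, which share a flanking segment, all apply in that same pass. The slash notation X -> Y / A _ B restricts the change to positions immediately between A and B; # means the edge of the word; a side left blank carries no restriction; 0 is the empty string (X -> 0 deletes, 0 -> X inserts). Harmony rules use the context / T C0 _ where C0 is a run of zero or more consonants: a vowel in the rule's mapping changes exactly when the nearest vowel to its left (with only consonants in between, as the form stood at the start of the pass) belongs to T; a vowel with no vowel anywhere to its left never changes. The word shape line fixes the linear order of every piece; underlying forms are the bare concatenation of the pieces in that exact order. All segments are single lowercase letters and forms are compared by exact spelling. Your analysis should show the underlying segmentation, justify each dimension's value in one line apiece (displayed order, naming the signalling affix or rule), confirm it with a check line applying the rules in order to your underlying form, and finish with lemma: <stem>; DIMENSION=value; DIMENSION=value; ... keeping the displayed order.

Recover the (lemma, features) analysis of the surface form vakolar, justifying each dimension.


underlying: vakel-a-r
CLASS=ne - signalled by the affix -a
SUR=so - signalled by the affix -r
check: vakelar -> vakolar
lemma: vakel; CLASS=ne; SUR=so


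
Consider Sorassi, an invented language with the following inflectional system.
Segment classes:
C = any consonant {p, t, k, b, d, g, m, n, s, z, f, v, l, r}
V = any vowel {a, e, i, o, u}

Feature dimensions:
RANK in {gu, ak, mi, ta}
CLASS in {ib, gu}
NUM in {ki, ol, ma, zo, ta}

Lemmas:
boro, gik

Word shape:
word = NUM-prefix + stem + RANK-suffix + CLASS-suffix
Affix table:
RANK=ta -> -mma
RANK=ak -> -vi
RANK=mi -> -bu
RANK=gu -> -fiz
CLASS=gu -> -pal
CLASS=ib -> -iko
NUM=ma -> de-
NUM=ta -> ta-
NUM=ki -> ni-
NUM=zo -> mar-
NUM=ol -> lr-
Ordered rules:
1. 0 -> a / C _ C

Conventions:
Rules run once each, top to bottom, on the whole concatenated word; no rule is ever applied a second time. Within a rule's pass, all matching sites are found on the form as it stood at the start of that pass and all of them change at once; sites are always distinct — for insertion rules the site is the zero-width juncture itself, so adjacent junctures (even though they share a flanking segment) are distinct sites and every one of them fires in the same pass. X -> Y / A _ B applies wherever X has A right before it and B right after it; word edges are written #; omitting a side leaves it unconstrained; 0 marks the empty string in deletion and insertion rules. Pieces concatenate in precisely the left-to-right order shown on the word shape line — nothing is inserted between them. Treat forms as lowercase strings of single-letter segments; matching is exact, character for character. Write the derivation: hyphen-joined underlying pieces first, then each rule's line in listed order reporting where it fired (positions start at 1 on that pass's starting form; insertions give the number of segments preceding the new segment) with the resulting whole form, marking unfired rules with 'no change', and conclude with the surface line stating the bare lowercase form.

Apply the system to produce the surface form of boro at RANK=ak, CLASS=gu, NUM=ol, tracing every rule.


underlying: lr-boro-vi-pal
1. 0 -> a / C _ C: inserts after position(s) 1, 2: laraborovipal
surface: laraborovipal


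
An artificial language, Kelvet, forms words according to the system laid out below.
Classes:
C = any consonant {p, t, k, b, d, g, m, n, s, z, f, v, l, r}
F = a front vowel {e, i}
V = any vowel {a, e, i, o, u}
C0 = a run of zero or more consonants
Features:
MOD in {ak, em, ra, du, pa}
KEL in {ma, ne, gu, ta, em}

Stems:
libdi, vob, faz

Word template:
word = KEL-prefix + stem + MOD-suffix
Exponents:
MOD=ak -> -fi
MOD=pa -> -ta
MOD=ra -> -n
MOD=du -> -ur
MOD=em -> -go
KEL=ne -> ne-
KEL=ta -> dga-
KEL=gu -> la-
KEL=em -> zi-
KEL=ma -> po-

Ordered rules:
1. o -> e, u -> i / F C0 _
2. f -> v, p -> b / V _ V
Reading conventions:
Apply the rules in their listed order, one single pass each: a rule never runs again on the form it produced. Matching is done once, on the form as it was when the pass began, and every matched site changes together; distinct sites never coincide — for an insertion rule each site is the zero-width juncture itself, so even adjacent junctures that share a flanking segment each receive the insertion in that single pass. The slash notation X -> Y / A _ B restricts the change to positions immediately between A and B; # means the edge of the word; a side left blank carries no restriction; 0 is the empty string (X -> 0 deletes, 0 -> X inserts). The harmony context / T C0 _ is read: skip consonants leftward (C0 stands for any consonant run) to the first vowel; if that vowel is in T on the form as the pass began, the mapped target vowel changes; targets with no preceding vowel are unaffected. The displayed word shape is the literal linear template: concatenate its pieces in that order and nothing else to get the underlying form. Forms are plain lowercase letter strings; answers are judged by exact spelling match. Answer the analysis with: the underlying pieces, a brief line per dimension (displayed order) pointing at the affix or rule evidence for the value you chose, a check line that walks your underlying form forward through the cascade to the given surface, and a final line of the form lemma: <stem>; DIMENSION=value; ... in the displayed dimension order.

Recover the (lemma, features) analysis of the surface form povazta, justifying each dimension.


underlying: po-faz-ta
MOD=pa - signalled by the affix -ta
KEL=ma - signalled by the affix po-
check: pofazta -> pofazta -> povazta
lemma: faz; MOD=pa; KEL=ma


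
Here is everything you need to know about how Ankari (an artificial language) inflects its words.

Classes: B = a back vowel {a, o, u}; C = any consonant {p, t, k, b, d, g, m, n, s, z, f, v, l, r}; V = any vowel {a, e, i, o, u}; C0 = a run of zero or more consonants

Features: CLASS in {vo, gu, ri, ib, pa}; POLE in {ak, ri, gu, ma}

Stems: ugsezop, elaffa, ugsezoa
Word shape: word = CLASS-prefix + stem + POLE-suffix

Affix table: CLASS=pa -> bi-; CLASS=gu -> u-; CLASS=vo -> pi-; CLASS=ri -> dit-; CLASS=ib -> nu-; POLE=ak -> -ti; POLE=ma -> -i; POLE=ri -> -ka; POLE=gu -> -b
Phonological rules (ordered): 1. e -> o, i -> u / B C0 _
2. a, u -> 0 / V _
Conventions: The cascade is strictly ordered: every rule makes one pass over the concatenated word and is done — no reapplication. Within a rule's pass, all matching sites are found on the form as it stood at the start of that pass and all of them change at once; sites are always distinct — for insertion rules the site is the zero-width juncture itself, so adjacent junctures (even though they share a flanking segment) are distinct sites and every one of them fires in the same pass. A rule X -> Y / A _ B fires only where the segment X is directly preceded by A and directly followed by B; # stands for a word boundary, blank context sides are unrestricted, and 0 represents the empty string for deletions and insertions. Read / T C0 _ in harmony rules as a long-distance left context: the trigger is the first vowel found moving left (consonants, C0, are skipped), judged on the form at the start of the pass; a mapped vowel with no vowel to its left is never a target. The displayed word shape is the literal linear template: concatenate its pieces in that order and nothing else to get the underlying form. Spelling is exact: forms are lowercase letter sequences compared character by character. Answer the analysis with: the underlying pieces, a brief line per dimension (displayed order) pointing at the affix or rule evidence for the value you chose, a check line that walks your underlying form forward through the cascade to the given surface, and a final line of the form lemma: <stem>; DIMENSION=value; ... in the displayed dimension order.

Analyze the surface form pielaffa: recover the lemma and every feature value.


underlying: pi-elaffa-i
CLASS=vo - signalled by the affix pi-
POLE=ma - signalled by the affix -i
check: pielaffai -> pielaffau -> pielaffa
lemma: elaffa; CLASS=vo; POLE=ma


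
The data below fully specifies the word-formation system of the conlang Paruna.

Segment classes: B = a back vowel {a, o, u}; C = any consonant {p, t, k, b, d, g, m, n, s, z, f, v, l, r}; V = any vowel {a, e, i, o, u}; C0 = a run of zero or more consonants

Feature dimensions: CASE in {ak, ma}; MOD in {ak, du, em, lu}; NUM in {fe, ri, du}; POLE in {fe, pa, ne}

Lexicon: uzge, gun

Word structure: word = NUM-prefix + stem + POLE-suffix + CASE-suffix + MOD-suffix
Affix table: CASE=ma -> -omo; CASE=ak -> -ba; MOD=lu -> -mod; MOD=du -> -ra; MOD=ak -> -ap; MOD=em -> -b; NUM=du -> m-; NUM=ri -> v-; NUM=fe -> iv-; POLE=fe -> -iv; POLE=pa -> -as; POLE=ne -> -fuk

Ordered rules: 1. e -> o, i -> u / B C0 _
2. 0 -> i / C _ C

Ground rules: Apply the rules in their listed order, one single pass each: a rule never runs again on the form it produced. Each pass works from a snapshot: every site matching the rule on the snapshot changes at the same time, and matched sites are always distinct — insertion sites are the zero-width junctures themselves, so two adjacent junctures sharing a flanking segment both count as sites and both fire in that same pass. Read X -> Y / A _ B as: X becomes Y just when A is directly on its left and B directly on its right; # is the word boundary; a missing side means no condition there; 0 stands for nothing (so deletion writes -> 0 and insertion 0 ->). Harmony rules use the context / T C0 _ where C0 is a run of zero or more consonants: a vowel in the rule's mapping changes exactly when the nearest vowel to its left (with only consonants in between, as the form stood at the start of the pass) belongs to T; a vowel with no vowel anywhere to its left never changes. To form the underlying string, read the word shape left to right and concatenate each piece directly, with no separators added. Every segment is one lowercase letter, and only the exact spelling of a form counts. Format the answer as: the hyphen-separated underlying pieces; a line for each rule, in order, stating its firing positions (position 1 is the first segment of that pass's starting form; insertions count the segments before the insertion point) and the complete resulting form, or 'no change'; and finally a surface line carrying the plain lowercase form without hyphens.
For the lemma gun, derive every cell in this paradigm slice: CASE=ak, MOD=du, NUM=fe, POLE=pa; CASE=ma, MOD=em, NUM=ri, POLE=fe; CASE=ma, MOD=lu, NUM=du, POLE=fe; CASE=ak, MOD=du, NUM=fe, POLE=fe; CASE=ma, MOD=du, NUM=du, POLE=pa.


cell CASE=ak, MOD=du, NUM=fe, POLE=pa:
underlying: iv-gun-as-ba-ra
1. e -> o, i -> u / B C0 _: no change
2. 0 -> i / C _ C: inserts after position(s) 2, 7: ivigunasibara
surface: ivigunasibara

cell CASE=ma, MOD=em, NUM=ri, POLE=fe:
underlying: v-gun-iv-omo-b
1. e -> o, i -> u / B C0 _: fires at position(s) 5: vgunuvomob
2. 0 -> i / C _ C: inserts after position(s) 1: vigunuvomob
surface: vigunuvomob

cell CASE=ma, MOD=lu, NUM=du, POLE=fe:
underlying: m-gun-iv-omo-mod
1. e -> o, i -> u / B C0 _: fires at position(s) 5: mgunuvomomod
2. 0 -> i / C _ C: inserts after position(s) 1: migunuvomomod
surface: migunuvomomod

cell CASE=ak, MOD=du, NUM=fe, POLE=fe:
underlying: iv-gun-iv-ba-ra
1. e -> o, i -> u / B C0 _: fires at position(s) 6: ivgunuvbara
2. 0 -> i / C _ C: inserts after position(s) 2, 7: ivigunuvibara
surface: ivigunuvibara

cell CASE=ma, MOD=du, NUM=du, POLE=pa:
underlying: m-gun-as-omo-ra
1. e -> o, i -> u / B C0 _: no change
2. 0 -> i / C _ C: inserts after position(s) 1: migunasomora
surface: migunasomora


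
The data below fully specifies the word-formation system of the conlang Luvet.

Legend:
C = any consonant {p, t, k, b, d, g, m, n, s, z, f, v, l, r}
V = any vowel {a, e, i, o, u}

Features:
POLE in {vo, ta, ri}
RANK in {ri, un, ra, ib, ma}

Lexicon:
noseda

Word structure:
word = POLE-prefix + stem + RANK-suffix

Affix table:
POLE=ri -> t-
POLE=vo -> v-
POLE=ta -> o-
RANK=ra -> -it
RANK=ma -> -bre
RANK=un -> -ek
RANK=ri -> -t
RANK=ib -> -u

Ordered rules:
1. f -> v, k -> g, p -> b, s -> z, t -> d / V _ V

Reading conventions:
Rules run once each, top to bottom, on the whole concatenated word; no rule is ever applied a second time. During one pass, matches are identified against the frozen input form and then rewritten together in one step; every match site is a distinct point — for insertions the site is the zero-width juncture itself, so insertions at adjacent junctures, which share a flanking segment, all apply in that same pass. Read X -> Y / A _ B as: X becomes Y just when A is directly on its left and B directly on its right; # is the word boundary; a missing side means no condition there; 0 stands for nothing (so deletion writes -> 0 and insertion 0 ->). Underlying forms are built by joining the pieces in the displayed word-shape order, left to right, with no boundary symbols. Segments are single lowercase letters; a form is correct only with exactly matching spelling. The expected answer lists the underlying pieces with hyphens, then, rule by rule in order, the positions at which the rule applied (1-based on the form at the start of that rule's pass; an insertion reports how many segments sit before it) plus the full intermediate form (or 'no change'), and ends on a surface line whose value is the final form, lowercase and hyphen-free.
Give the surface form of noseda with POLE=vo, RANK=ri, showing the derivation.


underlying: v-noseda-t
1. f -> v, k -> g, p -> b, s -> z, t -> d / V _ V: fires at position(s) 4: vnozedat
surface: vnozedat


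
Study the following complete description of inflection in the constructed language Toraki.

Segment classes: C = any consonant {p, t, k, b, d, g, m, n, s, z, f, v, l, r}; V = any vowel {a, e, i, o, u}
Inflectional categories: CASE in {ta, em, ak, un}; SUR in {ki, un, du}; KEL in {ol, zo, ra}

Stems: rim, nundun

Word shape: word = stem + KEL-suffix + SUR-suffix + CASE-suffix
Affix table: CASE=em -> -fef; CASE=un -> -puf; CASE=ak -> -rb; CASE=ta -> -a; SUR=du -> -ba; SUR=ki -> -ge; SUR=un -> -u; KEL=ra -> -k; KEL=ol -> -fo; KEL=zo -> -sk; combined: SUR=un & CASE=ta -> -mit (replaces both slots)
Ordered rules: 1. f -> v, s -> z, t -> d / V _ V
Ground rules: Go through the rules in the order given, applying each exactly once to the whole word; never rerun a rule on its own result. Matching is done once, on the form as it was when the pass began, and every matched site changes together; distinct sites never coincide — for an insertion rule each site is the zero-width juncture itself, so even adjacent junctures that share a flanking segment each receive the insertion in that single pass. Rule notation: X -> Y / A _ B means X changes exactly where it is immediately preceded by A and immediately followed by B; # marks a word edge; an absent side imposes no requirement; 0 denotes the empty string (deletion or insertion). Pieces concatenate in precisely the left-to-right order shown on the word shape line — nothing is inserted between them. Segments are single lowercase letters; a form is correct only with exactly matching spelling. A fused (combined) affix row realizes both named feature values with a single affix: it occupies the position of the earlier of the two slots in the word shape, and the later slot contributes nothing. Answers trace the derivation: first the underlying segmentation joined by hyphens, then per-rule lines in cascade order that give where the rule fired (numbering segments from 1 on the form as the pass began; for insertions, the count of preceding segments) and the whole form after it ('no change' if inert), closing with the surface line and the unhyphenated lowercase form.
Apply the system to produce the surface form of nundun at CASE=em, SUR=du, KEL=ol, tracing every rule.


underlying: nundun-fo-ba-fef
1. f -> v, s -> z, t -> d / V _ V: fires at position(s) 11: nundunfobavef
surface: nundunfobavef


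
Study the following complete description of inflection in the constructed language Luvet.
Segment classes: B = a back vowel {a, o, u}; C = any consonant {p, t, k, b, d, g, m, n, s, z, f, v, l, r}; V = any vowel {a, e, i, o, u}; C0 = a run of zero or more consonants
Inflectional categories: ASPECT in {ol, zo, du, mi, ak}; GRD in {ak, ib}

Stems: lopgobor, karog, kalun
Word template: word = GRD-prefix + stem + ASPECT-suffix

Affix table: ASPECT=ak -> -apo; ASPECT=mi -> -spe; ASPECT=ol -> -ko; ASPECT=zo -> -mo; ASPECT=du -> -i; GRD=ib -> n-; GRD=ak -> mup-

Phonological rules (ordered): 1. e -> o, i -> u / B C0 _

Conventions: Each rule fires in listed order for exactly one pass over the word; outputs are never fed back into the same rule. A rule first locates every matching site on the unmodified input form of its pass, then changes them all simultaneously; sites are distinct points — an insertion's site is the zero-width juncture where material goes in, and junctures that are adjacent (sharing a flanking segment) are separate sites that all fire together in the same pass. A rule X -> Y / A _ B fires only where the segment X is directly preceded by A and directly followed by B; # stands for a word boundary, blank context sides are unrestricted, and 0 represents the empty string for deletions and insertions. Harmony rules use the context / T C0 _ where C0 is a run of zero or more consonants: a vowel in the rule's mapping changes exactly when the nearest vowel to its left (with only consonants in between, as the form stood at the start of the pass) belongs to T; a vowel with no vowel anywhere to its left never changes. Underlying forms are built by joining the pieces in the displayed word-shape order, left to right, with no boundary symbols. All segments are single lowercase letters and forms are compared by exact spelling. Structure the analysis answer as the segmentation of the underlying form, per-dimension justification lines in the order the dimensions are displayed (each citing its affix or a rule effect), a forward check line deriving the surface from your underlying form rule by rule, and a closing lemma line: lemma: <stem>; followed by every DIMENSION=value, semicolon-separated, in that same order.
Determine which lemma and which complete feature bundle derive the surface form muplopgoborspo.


underlying: mup-lopgobor-spe
ASPECT=mi - signalled by the affix -spe
GRD=ak - signalled by the affix mup-
check: muplopgoborspe -> muplopgoborspo
lemma: lopgobor; ASPECT=mi; GRD=ak


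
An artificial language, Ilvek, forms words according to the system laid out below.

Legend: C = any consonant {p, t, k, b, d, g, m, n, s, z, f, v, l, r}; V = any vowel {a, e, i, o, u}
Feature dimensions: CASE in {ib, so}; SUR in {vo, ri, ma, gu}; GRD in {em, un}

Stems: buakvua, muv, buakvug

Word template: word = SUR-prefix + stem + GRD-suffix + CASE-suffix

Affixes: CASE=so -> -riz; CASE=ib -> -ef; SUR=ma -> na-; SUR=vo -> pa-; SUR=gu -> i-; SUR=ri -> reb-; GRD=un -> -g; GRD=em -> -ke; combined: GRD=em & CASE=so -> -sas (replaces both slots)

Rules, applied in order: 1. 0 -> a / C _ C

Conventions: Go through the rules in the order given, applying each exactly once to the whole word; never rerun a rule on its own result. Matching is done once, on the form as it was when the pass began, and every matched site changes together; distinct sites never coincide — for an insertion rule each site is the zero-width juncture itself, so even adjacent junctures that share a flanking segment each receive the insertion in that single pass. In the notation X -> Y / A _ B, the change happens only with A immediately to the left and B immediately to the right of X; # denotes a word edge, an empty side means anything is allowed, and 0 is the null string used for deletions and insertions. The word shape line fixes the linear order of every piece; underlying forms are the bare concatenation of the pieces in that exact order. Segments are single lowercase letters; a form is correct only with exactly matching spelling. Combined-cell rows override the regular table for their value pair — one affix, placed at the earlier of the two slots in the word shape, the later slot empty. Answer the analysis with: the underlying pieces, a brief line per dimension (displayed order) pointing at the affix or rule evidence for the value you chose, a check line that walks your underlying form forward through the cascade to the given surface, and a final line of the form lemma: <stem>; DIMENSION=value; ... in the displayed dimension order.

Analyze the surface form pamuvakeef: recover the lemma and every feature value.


underlying: pa-muv-ke-ef
CASE=ib - signalled by the affix -ef
SUR=vo - signalled by the affix pa-
GRD=em - signalled by the affix -ke
check: pamuvkeef -> pamuvakeef
lemma: muv; CASE=ib; SUR=vo; GRD=em


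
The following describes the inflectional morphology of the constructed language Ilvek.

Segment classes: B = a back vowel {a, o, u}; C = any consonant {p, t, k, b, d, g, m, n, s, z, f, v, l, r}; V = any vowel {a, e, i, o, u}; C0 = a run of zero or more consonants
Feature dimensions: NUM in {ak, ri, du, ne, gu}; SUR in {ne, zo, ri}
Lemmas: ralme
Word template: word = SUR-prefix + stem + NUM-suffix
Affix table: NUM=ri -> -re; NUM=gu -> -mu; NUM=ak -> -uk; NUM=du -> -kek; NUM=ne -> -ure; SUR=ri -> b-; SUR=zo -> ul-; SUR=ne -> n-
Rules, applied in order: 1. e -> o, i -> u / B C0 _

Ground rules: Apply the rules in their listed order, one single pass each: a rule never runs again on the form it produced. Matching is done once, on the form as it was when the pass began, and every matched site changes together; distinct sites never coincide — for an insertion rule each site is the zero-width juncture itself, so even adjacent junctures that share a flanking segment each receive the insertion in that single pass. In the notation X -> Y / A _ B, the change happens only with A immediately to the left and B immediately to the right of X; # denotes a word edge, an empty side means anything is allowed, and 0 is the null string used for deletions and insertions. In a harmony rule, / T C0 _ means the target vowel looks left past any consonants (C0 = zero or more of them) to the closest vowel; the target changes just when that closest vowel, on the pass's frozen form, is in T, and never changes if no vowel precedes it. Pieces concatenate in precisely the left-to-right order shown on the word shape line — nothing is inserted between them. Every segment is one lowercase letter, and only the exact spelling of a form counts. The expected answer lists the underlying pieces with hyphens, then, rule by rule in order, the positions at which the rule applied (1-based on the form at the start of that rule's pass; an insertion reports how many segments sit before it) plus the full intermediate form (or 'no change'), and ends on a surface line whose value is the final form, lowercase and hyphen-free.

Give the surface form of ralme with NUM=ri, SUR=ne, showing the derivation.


underlying: n-ralme-re
1. e -> o, i -> u / B C0 _: fires at position(s) 6: nralmore
surface: nralmore


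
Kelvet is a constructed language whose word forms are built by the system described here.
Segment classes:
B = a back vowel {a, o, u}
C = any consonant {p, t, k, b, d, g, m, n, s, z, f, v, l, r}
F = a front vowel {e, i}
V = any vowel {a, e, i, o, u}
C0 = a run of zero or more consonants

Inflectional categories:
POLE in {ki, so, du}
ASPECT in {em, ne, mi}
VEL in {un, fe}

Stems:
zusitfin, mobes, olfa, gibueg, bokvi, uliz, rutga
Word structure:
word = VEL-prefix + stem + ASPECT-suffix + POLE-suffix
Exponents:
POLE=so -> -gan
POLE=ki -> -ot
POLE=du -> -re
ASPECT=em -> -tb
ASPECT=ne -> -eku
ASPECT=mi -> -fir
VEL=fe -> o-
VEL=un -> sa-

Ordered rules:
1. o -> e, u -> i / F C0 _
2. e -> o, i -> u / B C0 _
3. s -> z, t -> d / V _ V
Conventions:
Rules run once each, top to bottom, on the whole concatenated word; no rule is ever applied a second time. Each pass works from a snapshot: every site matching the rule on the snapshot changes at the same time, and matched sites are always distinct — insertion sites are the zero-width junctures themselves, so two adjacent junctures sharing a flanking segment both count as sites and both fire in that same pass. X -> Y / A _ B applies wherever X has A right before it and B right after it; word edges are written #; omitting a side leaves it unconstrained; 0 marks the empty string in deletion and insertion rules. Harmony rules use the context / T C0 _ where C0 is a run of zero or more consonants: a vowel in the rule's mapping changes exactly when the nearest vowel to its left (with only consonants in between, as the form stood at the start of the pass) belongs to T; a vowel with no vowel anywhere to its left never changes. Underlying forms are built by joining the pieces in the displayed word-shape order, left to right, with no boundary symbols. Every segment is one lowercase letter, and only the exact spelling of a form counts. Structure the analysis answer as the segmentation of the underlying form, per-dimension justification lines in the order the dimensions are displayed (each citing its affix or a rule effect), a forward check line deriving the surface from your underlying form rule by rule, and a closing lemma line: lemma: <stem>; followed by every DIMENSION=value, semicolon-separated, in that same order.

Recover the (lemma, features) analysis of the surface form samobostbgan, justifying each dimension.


underlying: sa-mobes-tb-gan
POLE=so - signalled by the affix -gan
ASPECT=em - signalled by the affix -tb
VEL=un - signalled by the affix sa-
check: samobestbgan -> samobestbgan -> samobostbgan -> samobostbgan
lemma: mobes; POLE=so; ASPECT=em; VEL=un


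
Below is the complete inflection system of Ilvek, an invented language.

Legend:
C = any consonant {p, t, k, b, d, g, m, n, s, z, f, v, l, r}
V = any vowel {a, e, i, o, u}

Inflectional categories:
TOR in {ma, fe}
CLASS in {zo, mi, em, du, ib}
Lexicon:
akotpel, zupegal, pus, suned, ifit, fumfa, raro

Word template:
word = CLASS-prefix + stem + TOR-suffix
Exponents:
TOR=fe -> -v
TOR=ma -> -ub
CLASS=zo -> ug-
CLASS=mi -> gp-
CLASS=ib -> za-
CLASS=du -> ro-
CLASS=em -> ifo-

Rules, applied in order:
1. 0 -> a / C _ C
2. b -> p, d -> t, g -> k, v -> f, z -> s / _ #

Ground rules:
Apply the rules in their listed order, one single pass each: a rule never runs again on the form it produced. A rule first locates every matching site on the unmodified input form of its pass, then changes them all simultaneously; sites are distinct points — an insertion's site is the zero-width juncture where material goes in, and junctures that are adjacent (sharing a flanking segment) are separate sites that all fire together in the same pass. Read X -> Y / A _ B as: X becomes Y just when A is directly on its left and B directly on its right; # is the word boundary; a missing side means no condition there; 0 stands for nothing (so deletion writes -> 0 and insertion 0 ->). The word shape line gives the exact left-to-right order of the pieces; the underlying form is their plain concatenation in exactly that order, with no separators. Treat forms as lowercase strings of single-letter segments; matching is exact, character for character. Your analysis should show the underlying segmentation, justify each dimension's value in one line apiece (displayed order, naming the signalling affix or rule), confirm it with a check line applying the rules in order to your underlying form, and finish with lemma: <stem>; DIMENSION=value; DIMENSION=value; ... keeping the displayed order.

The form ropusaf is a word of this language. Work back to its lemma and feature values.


underlying: ro-pus-v
TOR=fe - signalled by the affix -v
CLASS=du - signalled by the affix ro-
check: ropusv -> ropusav -> ropusaf
lemma: pus; TOR=fe; CLASS=du


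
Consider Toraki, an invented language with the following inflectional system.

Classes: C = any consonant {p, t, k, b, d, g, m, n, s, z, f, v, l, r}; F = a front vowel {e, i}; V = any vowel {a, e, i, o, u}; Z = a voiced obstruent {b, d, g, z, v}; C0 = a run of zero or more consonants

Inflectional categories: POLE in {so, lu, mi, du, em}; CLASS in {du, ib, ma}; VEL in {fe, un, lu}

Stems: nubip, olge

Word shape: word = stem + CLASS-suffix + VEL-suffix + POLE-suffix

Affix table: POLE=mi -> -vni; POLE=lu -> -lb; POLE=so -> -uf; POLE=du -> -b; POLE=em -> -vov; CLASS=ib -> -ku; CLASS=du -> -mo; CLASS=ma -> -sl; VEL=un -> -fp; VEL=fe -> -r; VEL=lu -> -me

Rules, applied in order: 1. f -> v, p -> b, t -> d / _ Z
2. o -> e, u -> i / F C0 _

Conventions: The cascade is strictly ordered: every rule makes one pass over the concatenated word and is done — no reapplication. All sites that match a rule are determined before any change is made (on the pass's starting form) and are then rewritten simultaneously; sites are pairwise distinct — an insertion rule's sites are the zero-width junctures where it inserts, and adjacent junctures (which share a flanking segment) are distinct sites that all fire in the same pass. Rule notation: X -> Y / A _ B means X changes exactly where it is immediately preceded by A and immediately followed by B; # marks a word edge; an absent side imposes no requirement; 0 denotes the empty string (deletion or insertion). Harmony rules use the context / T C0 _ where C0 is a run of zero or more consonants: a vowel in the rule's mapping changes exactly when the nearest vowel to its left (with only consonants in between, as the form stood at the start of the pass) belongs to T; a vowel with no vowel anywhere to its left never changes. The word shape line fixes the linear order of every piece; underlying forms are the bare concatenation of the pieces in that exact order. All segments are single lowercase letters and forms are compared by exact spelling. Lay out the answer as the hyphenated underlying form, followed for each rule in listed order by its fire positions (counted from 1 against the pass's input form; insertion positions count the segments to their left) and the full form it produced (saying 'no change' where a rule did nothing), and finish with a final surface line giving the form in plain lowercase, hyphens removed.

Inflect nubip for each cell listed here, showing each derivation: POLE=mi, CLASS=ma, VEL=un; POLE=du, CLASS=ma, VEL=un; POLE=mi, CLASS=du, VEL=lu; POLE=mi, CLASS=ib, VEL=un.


cell POLE=mi, CLASS=ma, VEL=un:
underlying: nubip-sl-fp-vni
1. f -> v, p -> b, t -> d / _ Z: fires at position(s) 9: nubipslfbvni
2. o -> e, u -> i / F C0 _: no change
surface: nubipslfbvni

cell POLE=du, CLASS=ma, VEL=un:
underlying: nubip-sl-fp-b
1. f -> v, p -> b, t -> d / _ Z: fires at position(s) 9: nubipslfbb
2. o -> e, u -> i / F C0 _: no change
surface: nubipslfbb

cell POLE=mi, CLASS=du, VEL=lu:
underlying: nubip-mo-me-vni
1. f -> v, p -> b, t -> d / _ Z: no change
2. o -> e, u -> i / F C0 _: fires at position(s) 7: nubipmemevni
surface: nubipmemevni

cell POLE=mi, CLASS=ib, VEL=un:
underlying: nubip-ku-fp-vni
1. f -> v, p -> b, t -> d / _ Z: fires at position(s) 9: nubipkufbvni
2. o -> e, u -> i / F C0 _: fires at position(s) 7: nubipkifbvni
surface: nubipkifbvni


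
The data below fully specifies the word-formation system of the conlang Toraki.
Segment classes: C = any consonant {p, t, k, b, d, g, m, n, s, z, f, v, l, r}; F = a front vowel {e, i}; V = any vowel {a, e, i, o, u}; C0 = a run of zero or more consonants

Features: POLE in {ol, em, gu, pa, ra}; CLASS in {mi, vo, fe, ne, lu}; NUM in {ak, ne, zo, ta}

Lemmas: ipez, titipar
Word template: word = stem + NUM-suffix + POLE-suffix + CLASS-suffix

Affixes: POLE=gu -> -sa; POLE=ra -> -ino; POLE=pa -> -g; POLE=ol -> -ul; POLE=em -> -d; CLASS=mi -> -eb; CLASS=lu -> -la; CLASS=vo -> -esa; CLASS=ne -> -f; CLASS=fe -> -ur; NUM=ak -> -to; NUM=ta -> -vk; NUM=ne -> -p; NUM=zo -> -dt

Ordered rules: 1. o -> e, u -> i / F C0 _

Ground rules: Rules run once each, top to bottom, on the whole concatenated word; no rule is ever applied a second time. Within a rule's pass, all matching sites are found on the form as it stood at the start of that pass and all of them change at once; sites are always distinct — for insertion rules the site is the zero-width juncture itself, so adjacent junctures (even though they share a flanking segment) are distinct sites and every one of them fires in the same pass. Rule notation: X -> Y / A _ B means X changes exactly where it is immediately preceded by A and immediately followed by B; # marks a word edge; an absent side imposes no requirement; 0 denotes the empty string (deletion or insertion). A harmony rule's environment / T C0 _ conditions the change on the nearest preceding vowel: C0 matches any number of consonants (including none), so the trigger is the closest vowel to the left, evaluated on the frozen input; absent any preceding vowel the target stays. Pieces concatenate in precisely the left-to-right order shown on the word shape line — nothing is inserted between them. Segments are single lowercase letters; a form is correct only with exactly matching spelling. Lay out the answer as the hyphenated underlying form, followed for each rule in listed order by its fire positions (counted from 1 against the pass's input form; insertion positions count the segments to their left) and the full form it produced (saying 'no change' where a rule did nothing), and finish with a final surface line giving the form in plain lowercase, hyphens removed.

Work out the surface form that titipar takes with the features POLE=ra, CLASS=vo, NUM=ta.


underlying: titipar-vk-ino-esa
1. o -> e, u -> i / F C0 _: fires at position(s) 12: titiparvkineesa
surface: titiparvkineesa


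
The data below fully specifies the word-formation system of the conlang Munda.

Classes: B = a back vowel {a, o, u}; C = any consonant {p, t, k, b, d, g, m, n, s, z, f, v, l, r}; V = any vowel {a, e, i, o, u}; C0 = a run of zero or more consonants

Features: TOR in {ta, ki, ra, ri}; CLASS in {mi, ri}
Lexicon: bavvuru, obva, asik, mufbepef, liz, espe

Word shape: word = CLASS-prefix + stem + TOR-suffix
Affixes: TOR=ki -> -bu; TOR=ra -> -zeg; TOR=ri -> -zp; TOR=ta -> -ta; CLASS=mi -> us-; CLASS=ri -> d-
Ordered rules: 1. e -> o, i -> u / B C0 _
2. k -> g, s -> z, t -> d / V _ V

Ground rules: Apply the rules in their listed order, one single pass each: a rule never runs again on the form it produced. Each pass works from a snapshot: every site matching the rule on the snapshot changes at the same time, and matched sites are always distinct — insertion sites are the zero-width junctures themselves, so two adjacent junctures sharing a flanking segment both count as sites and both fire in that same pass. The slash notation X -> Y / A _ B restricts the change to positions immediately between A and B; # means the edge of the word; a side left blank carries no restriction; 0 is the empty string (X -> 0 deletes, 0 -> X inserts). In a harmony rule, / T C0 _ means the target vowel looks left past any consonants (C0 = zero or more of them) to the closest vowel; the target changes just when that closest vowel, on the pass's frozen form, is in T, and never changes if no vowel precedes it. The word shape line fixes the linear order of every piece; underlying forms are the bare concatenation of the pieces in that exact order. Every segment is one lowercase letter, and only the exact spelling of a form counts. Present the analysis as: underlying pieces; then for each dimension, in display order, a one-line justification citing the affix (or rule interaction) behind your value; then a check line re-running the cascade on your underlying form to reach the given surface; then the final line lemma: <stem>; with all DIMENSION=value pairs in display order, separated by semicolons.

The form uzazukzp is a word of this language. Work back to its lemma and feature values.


underlying: us-asik-zp
TOR=ri - signalled by the affix -zp
CLASS=mi - signalled by the affix us-
check: usasikzp -> usasukzp -> uzazukzp
lemma: asik; TOR=ri; CLASS=mi
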